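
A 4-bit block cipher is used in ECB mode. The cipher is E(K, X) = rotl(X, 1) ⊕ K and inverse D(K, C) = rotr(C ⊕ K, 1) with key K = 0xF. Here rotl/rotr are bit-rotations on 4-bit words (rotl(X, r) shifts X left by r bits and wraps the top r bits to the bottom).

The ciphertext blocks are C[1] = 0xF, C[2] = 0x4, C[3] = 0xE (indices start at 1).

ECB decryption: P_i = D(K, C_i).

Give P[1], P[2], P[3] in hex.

P[1]: D(K, 0xF) = 0x0.
P[2]: D(K, 0x4) = 0xD.
P[3]: D(K, 0xE) = 0x8.

P[1] = 0x0, P[2] = 0xD, P[3] = 0x8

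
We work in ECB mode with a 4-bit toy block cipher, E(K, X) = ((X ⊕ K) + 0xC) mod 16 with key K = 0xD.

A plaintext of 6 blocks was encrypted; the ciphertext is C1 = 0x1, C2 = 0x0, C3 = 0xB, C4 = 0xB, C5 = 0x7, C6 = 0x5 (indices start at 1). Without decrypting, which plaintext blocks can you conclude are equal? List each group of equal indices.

P3 = P4

ECB encrypts each block independently with the same key, so equal ciphertext blocks imply equal plaintext blocks.
C3 = C4 = 0xB, so P3 = P4.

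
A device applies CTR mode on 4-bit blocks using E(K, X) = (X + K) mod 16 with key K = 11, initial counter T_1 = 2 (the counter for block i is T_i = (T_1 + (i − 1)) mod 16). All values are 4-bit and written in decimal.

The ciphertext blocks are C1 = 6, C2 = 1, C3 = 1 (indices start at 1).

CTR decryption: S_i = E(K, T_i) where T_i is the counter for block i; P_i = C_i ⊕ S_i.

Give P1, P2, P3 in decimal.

P1 = 11, P2 = 15, P3 = 14

P1: T = 2, S = E(K, T) = 13; 6 ⊕ 13 = 11.
P2: T = 3, S = E(K, T) = 14; 1 ⊕ 14 = 15.
P3: T = 4, S = E(K, T) = 15; 1 ⊕ 15 = 14.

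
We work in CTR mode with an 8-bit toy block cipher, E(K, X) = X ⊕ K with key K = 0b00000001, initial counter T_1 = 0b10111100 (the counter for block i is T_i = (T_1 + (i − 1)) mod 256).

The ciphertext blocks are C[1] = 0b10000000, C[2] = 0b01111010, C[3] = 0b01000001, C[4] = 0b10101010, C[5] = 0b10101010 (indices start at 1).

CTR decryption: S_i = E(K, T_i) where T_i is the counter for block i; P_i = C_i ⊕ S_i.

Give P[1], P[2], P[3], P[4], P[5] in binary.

P[1] = 0b00111101, P[2] = 0b11000110, P[3] = 0b11111110, P[4] = 0b00010100, P[5] = 0b01101011

P[1]: T = 0b10111100, S = E(K, T) = 0b10111101; 0b10000000 ⊕ 0b10111101 = 0b00111101.
P[2]: T = 0b10111101, S = E(K, T) = 0b10111100; 0b01111010 ⊕ 0b10111100 = 0b11000110.
P[3]: T = 0b10111110, S = E(K, T) = 0b10111111; 0b01000001 ⊕ 0b10111111 = 0b11111110.
P[4]: T = 0b10111111, S = E(K, T) = 0b10111110; 0b10101010 ⊕ 0b10111110 = 0b00010100.
P[5]: T = 0b11000000, S = E(K, T) = 0b11000001; 0b10101010 ⊕ 0b11000001 = 0b01101011.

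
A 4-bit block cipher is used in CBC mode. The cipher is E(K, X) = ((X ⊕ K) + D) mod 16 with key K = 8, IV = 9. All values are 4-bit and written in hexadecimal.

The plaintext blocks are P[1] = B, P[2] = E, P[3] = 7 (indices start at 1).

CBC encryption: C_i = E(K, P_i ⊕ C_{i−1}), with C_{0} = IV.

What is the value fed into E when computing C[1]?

C[1]: P[1] ⊕ 9 = 2; E(K, 2) = 7.
So the input to E for block [1] is 2.

2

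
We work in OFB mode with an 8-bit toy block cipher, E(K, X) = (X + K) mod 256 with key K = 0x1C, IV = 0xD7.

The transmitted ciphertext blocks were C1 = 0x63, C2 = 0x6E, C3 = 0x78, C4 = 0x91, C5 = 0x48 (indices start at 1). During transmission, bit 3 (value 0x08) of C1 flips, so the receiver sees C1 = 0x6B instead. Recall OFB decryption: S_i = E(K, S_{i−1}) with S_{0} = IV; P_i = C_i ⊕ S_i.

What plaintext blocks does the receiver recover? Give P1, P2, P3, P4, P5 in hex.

Only C1 changed, to 0x6B. In OFB, a change in C_i flips the same bit in P_i only; the keystream is unaffected. Decrypting the received ciphertext:
P1: S = E(K, 0xD7) = 0xF3; 0x6B ⊕ 0xF3 = 0x98.
P2: S = E(K, 0xF3) = 0x0F; 0x6E ⊕ 0x0F = 0x61.
P3: S = E(K, 0x0F) = 0x2B; 0x78 ⊕ 0x2B = 0x53.
P4: S = E(K, 0x2B) = 0x47; 0x91 ⊕ 0x47 = 0xD6.
P5: S = E(K, 0x47) = 0x63; 0x48 ⊕ 0x63 = 0x2B.
Blocks that differ from the original plaintext: P1.

P1 = 0x98, P2 = 0x61, P3 = 0x53, P4 = 0xD6, P5 = 0x2B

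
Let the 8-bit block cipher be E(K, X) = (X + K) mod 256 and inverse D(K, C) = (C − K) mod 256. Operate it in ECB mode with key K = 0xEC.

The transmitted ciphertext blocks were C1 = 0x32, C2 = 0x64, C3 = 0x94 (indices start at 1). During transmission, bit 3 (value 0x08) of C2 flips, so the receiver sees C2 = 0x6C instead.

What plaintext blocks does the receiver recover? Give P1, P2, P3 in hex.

ECB decryption: P_i = D(K, C_i).
Only C2 changed, to 0x6C. In ECB, a change in C_i affects only P_i. Decrypting the received ciphertext:
P1: D(K, 0x32) = 0x46.
P2: D(K, 0x6C) = 0x80.
P3: D(K, 0x94) = 0xA8.
Blocks that differ from the original plaintext: P2.

P1 = 0x46, P2 = 0x80, P3 = 0xA8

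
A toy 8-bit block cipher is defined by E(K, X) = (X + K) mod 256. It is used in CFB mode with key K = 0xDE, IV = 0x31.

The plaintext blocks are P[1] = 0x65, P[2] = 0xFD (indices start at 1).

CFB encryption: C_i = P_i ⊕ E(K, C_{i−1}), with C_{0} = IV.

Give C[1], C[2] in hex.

C[1]: E(K, 0x31) = 0x0F; 0x65 ⊕ 0x0F = 0x6A.
C[2]: E(K, 0x6A) = 0x48; 0xFD ⊕ 0x48 = 0xB5.

C[1] = 0x6A, C[2] = 0xB5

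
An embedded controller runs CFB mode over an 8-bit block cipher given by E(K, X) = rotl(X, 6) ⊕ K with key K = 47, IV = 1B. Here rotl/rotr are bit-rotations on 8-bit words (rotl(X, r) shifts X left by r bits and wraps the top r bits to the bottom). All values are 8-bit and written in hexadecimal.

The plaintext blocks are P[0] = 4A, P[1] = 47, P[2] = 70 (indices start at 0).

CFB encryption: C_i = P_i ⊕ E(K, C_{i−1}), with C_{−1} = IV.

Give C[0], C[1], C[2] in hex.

C[0]: E(K, 1B) = 81; 4A ⊕ 81 = CB.
C[1]: E(K, CB) = B5; 47 ⊕ B5 = F2.
C[2]: E(K, F2) = FB; 70 ⊕ FB = 8B.

C[0] = CB, C[1] = F2, C[2] = 8B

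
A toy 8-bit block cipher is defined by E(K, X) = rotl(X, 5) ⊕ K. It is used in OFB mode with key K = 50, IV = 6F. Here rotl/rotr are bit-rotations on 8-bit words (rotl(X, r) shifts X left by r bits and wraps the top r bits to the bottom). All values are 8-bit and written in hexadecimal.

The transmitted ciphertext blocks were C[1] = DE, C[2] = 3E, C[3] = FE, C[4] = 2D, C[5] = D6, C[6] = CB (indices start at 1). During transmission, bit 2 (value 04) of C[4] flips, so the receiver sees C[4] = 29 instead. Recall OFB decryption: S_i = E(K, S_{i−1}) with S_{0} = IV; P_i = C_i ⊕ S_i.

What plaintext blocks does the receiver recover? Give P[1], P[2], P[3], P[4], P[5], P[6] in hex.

P[1] = 63, P[2] = D9, P[3] = 52, P[4] = EC, P[5] = 3E, P[6] = 86

Only C[4] changed, to 29. In OFB, a change in C_i flips the same bit in P_i only; the keystream is unaffected. Decrypting the received ciphertext:
P[1]: S = E(K, 6F) = BD; DE ⊕ BD = 63.
P[2]: S = E(K, BD) = E7; 3E ⊕ E7 = D9.
P[3]: S = E(K, E7) = AC; FE ⊕ AC = 52.
P[4]: S = E(K, AC) = C5; 29 ⊕ C5 = EC.
P[5]: S = E(K, C5) = E8; D6 ⊕ E8 = 3E.
P[6]: S = E(K, E8) = 4D; CB ⊕ 4D = 86.
Blocks that differ from the original plaintext: P[4].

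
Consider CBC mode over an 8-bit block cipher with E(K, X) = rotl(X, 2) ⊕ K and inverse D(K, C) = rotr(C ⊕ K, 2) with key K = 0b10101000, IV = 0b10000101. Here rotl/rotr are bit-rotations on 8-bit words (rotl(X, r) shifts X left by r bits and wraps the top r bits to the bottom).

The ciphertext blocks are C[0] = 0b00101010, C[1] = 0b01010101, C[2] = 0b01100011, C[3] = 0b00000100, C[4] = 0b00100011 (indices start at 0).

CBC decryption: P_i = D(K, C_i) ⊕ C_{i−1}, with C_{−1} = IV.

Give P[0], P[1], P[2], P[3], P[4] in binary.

P[0]: D(K, 0b00101010) = 0b10100000; 0b10100000 ⊕ 0b10000101 = 0b00100101.
P[1]: D(K, 0b01010101) = 0b01111111; 0b01111111 ⊕ 0b00101010 = 0b01010101.
P[2]: D(K, 0b01100011) = 0b11110010; 0b11110010 ⊕ 0b01010101 = 0b10100111.
P[3]: D(K, 0b00000100) = 0b00101011; 0b00101011 ⊕ 0b01100011 = 0b01001000.
P[4]: D(K, 0b00100011) = 0b11100010; 0b11100010 ⊕ 0b00000100 = 0b11100110.

P[0] = 0b00100101, P[1] = 0b01010101, P[2] = 0b10100111, P[3] = 0b01001000, P[4] = 0b11100110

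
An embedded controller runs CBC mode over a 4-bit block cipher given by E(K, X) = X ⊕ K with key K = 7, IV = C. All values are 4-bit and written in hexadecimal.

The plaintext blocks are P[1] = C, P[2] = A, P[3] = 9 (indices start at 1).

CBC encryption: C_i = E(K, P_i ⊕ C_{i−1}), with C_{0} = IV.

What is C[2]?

C[2] = A

C[1]: P[1] ⊕ C = 0; E(K, 0) = 7.
C[2]: P[2] ⊕ 7 = D; E(K, D) = A.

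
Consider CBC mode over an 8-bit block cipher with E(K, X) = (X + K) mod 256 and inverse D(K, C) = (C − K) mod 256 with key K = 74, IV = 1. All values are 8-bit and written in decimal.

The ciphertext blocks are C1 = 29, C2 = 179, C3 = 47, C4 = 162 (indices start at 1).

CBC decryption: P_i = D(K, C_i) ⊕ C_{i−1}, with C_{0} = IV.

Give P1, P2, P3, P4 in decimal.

P1 = 210, P2 = 116, P3 = 86, P4 = 119

P1: D(K, 29) = 211; 211 ⊕ 1 = 210.
P2: D(K, 179) = 105; 105 ⊕ 29 = 116.
P3: D(K, 47) = 229; 229 ⊕ 179 = 86.
P4: D(K, 162) = 88; 88 ⊕ 47 = 119.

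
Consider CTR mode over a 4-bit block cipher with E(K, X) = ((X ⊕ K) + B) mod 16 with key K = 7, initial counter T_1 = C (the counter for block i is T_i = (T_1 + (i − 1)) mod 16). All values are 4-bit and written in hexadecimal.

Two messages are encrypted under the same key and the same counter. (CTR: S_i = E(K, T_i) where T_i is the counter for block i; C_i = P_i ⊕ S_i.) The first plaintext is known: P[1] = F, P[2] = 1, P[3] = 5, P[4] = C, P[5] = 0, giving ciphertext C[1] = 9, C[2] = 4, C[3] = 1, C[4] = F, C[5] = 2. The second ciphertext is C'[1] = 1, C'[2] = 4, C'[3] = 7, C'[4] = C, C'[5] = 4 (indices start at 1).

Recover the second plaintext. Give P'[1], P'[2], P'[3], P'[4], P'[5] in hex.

P'[1] = 7, P'[2] = 1, P'[3] = 3, P'[4] = F, P'[5] = 6

In CTR with a reused counter, both messages share the same keystream S_i, so C_i ⊕ C'_i = P_i ⊕ P'_i and thus P'_i = P_i ⊕ C_i ⊕ C'_i.
P'[1]: F ⊕ 9 ⊕ 1 = 7.
P'[2]: 1 ⊕ 4 ⊕ 4 = 1.
P'[3]: 5 ⊕ 1 ⊕ 7 = 3.
P'[4]: C ⊕ F ⊕ C = F.
P'[5]: 0 ⊕ 2 ⊕ 4 = 6.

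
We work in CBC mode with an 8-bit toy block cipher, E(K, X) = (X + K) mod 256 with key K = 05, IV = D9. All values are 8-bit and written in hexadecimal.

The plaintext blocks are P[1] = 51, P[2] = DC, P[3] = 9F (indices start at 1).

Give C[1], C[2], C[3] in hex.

CBC encryption: C_i = E(K, P_i ⊕ C_{i−1}), with C_{0} = IV.
C[1]: P[1] ⊕ D9 = 88; E(K, 88) = 8D.
C[2]: P[2] ⊕ 8D = 51; E(K, 51) = 56.
C[3]: P[3] ⊕ 56 = C9; E(K, C9) = CE.

C[1] = 8D, C[2] = 56, C[3] = CE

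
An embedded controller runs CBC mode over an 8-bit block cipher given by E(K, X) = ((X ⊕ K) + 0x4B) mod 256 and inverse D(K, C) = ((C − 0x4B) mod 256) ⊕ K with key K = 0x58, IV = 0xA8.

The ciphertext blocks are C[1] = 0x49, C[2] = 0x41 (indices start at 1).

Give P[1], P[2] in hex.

CBC decryption: P_i = D(K, C_i) ⊕ C_{i−1}, with C_{0} = IV.
P[1]: D(K, 0x49) = 0xA6; 0xA6 ⊕ 0xA8 = 0x0E.
P[2]: D(K, 0x41) = 0xAE; 0xAE ⊕ 0x49 = 0xE7.

P[1] = 0x0E, P[2] = 0xE7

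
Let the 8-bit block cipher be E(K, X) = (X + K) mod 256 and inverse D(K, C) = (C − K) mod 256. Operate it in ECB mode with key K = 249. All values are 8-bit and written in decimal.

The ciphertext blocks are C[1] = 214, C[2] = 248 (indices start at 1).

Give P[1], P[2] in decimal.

P[1] = 221, P[2] = 255

ECB decryption: P_i = D(K, C_i).
P[1]: D(K, 214) = 221.
P[2]: D(K, 248) = 255.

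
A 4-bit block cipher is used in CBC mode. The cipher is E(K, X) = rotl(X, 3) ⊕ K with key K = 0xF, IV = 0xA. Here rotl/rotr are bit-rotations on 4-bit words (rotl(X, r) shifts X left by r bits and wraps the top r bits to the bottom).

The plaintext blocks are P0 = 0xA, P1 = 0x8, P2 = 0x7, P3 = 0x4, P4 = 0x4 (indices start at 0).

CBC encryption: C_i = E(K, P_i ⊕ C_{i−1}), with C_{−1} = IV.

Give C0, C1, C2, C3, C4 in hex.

C0 = 0xF, C1 = 0x4, C2 = 0x6, C3 = 0xE, C4 = 0xA

C0: P0 ⊕ 0xA = 0x0; E(K, 0x0) = 0xF.
C1: P1 ⊕ 0xF = 0x7; E(K, 0x7) = 0x4.
C2: P2 ⊕ 0x4 = 0x3; E(K, 0x3) = 0x6.
C3: P3 ⊕ 0x6 = 0x2; E(K, 0x2) = 0xE.
C4: P4 ⊕ 0xE = 0xA; E(K, 0xA) = 0xA.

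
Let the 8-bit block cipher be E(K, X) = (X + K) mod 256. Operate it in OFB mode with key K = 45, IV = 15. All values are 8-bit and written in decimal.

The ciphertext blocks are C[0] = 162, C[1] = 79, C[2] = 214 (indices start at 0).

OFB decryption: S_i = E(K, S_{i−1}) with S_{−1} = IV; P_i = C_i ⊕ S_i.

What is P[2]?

P[0]: S = E(K, 15) = 60; 162 ⊕ 60 = 158.
P[1]: S = E(K, 60) = 105; 79 ⊕ 105 = 38.
P[2]: S = E(K, 105) = 150; 214 ⊕ 150 = 64.

P[2] = 64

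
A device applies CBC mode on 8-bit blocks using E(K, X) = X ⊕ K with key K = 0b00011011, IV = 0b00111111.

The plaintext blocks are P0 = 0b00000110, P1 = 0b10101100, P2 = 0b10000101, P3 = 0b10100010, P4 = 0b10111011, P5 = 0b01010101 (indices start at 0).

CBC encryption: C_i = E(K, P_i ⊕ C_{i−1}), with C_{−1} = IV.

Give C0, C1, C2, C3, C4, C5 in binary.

C0: P0 ⊕ 0b00111111 = 0b00111001; E(K, 0b00111001) = 0b00100010.
C1: P1 ⊕ 0b00100010 = 0b10001110; E(K, 0b10001110) = 0b10010101.
C2: P2 ⊕ 0b10010101 = 0b00010000; E(K, 0b00010000) = 0b00001011.
C3: P3 ⊕ 0b00001011 = 0b10101001; E(K, 0b10101001) = 0b10110010.
C4: P4 ⊕ 0b10110010 = 0b00001001; E(K, 0b00001001) = 0b00010010.
C5: P5 ⊕ 0b00010010 = 0b01000111; E(K, 0b01000111) = 0b01011100.

C0 = 0b00100010, C1 = 0b10010101, C2 = 0b00001011, C3 = 0b10110010, C4 = 0b00010010, C5 = 0b01011100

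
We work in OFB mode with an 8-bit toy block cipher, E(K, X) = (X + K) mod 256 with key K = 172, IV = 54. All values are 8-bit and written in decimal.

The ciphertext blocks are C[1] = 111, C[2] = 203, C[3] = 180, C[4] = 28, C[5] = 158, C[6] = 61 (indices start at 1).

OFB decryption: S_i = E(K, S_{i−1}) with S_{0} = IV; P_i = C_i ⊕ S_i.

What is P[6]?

P[1]: S = E(K, 54) = 226; 111 ⊕ 226 = 141.
P[2]: S = E(K, 226) = 142; 203 ⊕ 142 = 69.
P[3]: S = E(K, 142) = 58; 180 ⊕ 58 = 142.
P[4]: S = E(K, 58) = 230; 28 ⊕ 230 = 250.
P[5]: S = E(K, 230) = 146; 158 ⊕ 146 = 12.
P[6]: S = E(K, 146) = 62; 61 ⊕ 62 = 3.

P[6] = 3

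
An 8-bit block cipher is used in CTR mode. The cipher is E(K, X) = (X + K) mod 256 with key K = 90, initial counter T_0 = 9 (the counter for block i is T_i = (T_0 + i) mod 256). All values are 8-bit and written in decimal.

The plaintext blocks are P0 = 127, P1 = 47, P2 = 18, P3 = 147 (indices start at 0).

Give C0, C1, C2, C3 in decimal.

C0 = 28, C1 = 75, C2 = 119, C3 = 245

CTR encryption: S_i = E(K, T_i) where T_i is the counter for block i; C_i = P_i ⊕ S_i.
C0: T = 9, S = E(K, T) = 99; 127 ⊕ 99 = 28.
C1: T = 10, S = E(K, T) = 100; 47 ⊕ 100 = 75.
C2: T = 11, S = E(K, T) = 101; 18 ⊕ 101 = 119.
C3: T = 12, S = E(K, T) = 102; 147 ⊕ 102 = 245.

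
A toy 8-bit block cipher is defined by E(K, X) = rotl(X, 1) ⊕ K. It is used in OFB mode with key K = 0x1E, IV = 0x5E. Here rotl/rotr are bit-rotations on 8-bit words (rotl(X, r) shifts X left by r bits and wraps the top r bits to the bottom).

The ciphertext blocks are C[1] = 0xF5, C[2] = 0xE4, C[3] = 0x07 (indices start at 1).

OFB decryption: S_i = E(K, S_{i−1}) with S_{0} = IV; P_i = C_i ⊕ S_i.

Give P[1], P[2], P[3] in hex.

P[1]: S = E(K, 0x5E) = 0xA2; 0xF5 ⊕ 0xA2 = 0x57.
P[2]: S = E(K, 0xA2) = 0x5B; 0xE4 ⊕ 0x5B = 0xBF.
P[3]: S = E(K, 0x5B) = 0xA8; 0x07 ⊕ 0xA8 = 0xAF.

P[1] = 0x57, P[2] = 0xBF, P[3] = 0xAF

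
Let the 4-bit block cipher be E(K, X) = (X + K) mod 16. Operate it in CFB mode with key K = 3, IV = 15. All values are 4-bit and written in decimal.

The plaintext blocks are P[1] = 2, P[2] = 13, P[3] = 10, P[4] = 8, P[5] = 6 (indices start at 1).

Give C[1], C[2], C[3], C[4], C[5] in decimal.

C[1] = 0, C[2] = 14, C[3] = 11, C[4] = 6, C[5] = 15

CFB encryption: C_i = P_i ⊕ E(K, C_{i−1}), with C_{0} = IV.
C[1]: E(K, 15) = 2; 2 ⊕ 2 = 0.
C[2]: E(K, 0) = 3; 13 ⊕ 3 = 14.
C[3]: E(K, 14) = 1; 10 ⊕ 1 = 11.
C[4]: E(K, 11) = 14; 8 ⊕ 14 = 6.
C[5]: E(K, 6) = 9; 6 ⊕ 9 = 15.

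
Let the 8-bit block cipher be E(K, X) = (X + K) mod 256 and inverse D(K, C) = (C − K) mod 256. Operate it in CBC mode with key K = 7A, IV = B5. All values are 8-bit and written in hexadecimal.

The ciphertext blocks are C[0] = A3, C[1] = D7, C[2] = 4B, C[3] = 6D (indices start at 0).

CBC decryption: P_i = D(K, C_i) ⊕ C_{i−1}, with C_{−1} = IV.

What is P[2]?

P[2]: D(K, 4B) = D1; D1 ⊕ D7 = 06.

P[2] = 06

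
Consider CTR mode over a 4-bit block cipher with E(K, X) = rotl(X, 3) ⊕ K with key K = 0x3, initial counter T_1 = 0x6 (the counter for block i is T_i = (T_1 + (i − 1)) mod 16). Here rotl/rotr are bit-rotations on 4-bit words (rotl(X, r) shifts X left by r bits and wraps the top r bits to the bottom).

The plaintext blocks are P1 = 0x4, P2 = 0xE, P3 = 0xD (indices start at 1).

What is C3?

CTR encryption: S_i = E(K, T_i) where T_i is the counter for block i; C_i = P_i ⊕ S_i.
C1: T = 0x6, S = E(K, T) = 0x0; 0x4 ⊕ 0x0 = 0x4.
C2: T = 0x7, S = E(K, T) = 0x8; 0xE ⊕ 0x8 = 0x6.
C3: T = 0x8, S = E(K, T) = 0x7; 0xD ⊕ 0x7 = 0xA.

C3 = 0xA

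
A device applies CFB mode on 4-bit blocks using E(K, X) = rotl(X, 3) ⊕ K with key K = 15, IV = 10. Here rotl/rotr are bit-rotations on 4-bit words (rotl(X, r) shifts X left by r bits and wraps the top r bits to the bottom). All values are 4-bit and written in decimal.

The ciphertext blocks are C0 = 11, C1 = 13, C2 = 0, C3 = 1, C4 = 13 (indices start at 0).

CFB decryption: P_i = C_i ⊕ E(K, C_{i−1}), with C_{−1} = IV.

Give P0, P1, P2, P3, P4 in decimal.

P0 = 1, P1 = 15, P2 = 1, P3 = 14, P4 = 10

P0: E(K, 10) = 10; 11 ⊕ 10 = 1.
P1: E(K, 11) = 2; 13 ⊕ 2 = 15.
P2: E(K, 13) = 1; 0 ⊕ 1 = 1.
P3: E(K, 0) = 15; 1 ⊕ 15 = 14.
P4: E(K, 1) = 7; 13 ⊕ 7 = 10.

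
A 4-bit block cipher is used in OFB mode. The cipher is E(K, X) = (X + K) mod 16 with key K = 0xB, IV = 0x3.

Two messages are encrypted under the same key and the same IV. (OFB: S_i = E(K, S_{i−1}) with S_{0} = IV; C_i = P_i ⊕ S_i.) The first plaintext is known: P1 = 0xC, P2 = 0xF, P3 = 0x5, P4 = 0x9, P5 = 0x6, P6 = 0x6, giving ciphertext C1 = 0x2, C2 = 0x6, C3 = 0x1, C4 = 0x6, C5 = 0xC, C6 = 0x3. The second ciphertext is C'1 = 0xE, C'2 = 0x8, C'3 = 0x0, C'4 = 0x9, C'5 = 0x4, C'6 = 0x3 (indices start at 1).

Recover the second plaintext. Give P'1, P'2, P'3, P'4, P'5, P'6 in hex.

In OFB with a reused IV, both messages share the same keystream S_i, so C_i ⊕ C'_i = P_i ⊕ P'_i and thus P'_i = P_i ⊕ C_i ⊕ C'_i.
P'1: 0xC ⊕ 0x2 ⊕ 0xE = 0x0.
P'2: 0xF ⊕ 0x6 ⊕ 0x8 = 0x1.
P'3: 0x5 ⊕ 0x1 ⊕ 0x0 = 0x4.
P'4: 0x9 ⊕ 0x6 ⊕ 0x9 = 0x6.
P'5: 0x6 ⊕ 0xC ⊕ 0x4 = 0xE.
P'6: 0x6 ⊕ 0x3 ⊕ 0x3 = 0x6.

P'1 = 0x0, P'2 = 0x1, P'3 = 0x4, P'4 = 0x6, P'5 = 0xE, P'6 = 0x6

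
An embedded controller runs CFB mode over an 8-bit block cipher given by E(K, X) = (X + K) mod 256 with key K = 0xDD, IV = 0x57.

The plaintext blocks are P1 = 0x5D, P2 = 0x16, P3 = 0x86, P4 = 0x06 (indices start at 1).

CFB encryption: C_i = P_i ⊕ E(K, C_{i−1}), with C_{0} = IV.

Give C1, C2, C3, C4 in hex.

C1 = 0x69, C2 = 0x50, C3 = 0xAB, C4 = 0x8E

C1: E(K, 0x57) = 0x34; 0x5D ⊕ 0x34 = 0x69.
C2: E(K, 0x69) = 0x46; 0x16 ⊕ 0x46 = 0x50.
C3: E(K, 0x50) = 0x2D; 0x86 ⊕ 0x2D = 0xAB.
C4: E(K, 0xAB) = 0x88; 0x06 ⊕ 0x88 = 0x8E.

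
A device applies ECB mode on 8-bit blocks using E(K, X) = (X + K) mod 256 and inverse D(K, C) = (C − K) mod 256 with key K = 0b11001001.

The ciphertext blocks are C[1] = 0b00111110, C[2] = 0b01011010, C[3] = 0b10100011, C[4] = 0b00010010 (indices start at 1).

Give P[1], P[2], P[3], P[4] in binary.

P[1] = 0b01110101, P[2] = 0b10010001, P[3] = 0b11011010, P[4] = 0b01001001

ECB decryption: P_i = D(K, C_i).
P[1]: D(K, 0b00111110) = 0b01110101.
P[2]: D(K, 0b01011010) = 0b10010001.
P[3]: D(K, 0b10100011) = 0b11011010.
P[4]: D(K, 0b00010010) = 0b01001001.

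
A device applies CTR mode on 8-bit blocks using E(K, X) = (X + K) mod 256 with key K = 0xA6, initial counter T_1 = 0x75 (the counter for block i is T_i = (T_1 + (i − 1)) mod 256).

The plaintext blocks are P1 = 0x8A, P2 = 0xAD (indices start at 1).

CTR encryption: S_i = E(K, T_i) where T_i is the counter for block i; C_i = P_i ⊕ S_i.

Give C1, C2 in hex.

C1 = 0x91, C2 = 0xB1

C1: T = 0x75, S = E(K, T) = 0x1B; 0x8A ⊕ 0x1B = 0x91.
C2: T = 0x76, S = E(K, T) = 0x1C; 0xAD ⊕ 0x1C = 0xB1.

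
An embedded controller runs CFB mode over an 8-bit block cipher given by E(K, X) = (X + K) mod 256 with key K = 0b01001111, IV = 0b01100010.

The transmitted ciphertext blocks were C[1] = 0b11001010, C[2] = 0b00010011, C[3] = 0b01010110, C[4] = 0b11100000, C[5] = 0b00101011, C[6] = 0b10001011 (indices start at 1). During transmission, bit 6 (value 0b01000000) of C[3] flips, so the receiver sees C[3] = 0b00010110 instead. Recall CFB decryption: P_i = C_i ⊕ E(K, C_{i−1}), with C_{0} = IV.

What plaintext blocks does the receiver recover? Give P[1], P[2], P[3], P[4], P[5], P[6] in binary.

Only C[3] changed, to 0b00010110. In CFB, a change in C_i flips the same bit in P_i and garbles P_{i+1}. Decrypting the received ciphertext:
P[1]: E(K, 0b01100010) = 0b10110001; 0b11001010 ⊕ 0b10110001 = 0b01111011.
P[2]: E(K, 0b11001010) = 0b00011001; 0b00010011 ⊕ 0b00011001 = 0b00001010.
P[3]: E(K, 0b00010011) = 0b01100010; 0b00010110 ⊕ 0b01100010 = 0b01110100.
P[4]: E(K, 0b00010110) = 0b01100101; 0b11100000 ⊕ 0b01100101 = 0b10000101.
P[5]: E(K, 0b11100000) = 0b00101111; 0b00101011 ⊕ 0b00101111 = 0b00000100.
P[6]: E(K, 0b00101011) = 0b01111010; 0b10001011 ⊕ 0b01111010 = 0b11110001.
Blocks that differ from the original plaintext: P[3], P[4].

P[1] = 0b01111011, P[2] = 0b00001010, P[3] = 0b01110100, P[4] = 0b10000101, P[5] = 0b00000100, P[6] = 0b11110001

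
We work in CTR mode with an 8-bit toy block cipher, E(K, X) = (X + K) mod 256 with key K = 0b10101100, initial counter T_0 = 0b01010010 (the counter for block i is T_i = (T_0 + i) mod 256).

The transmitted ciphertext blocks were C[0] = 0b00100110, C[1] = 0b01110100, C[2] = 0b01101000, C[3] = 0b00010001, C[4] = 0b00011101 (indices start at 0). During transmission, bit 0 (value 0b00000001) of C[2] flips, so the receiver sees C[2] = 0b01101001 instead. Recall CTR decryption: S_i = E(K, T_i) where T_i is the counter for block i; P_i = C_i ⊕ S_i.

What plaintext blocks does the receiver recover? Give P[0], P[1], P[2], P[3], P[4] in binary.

P[0] = 0b11011000, P[1] = 0b10001011, P[2] = 0b01101001, P[3] = 0b00010000, P[4] = 0b00011111

Only C[2] changed, to 0b01101001. In CTR, a change in C_i flips the same bit in P_i only; the keystream is unaffected. Decrypting the received ciphertext:
P[0]: T = 0b01010010, S = E(K, T) = 0b11111110; 0b00100110 ⊕ 0b11111110 = 0b11011000.
P[1]: T = 0b01010011, S = E(K, T) = 0b11111111; 0b01110100 ⊕ 0b11111111 = 0b10001011.
P[2]: T = 0b01010100, S = E(K, T) = 0b00000000; 0b01101001 ⊕ 0b00000000 = 0b01101001.
P[3]: T = 0b01010101, S = E(K, T) = 0b00000001; 0b00010001 ⊕ 0b00000001 = 0b00010000.
P[4]: T = 0b01010110, S = E(K, T) = 0b00000010; 0b00011101 ⊕ 0b00000010 = 0b00011111.
Blocks that differ from the original plaintext: P[2].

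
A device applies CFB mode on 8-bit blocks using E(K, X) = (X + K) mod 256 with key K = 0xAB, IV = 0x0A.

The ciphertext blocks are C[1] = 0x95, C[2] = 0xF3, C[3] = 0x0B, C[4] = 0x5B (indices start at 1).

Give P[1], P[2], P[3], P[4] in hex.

P[1] = 0x20, P[2] = 0xB3, P[3] = 0x95, P[4] = 0xED

CFB decryption: P_i = C_i ⊕ E(K, C_{i−1}), with C_{0} = IV.
P[1]: E(K, 0x0A) = 0xB5; 0x95 ⊕ 0xB5 = 0x20.
P[2]: E(K, 0x95) = 0x40; 0xF3 ⊕ 0x40 = 0xB3.
P[3]: E(K, 0xF3) = 0x9E; 0x0B ⊕ 0x9E = 0x95.
P[4]: E(K, 0x0B) = 0xB6; 0x5B ⊕ 0xB6 = 0xED.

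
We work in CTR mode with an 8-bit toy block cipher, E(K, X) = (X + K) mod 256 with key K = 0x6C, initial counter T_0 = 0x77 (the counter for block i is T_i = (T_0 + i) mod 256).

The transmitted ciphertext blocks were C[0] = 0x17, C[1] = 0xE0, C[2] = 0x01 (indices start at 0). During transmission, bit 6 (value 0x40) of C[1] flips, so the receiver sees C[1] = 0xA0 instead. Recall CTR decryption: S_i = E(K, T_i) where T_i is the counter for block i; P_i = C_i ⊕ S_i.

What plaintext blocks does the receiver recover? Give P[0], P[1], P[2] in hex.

Only C[1] changed, to 0xA0. In CTR, a change in C_i flips the same bit in P_i only; the keystream is unaffected. Decrypting the received ciphertext:
P[0]: T = 0x77, S = E(K, T) = 0xE3; 0x17 ⊕ 0xE3 = 0xF4.
P[1]: T = 0x78, S = E(K, T) = 0xE4; 0xA0 ⊕ 0xE4 = 0x44.
P[2]: T = 0x79, S = E(K, T) = 0xE5; 0x01 ⊕ 0xE5 = 0xE4.
Blocks that differ from the original plaintext: P[1].

P[0] = 0xF4, P[1] = 0x44, P[2] = 0xE4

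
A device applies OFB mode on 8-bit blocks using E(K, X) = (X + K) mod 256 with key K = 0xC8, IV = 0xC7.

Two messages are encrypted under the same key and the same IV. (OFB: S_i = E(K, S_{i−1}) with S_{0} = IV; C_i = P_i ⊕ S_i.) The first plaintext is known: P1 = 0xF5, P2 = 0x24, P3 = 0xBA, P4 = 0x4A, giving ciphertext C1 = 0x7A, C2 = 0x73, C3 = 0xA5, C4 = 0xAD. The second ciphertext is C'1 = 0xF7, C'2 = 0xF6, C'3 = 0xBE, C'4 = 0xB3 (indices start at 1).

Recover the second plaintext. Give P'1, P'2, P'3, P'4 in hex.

P'1 = 0x78, P'2 = 0xA1, P'3 = 0xA1, P'4 = 0x54

In OFB with a reused IV, both messages share the same keystream S_i, so C_i ⊕ C'_i = P_i ⊕ P'_i and thus P'_i = P_i ⊕ C_i ⊕ C'_i.
P'1: 0xF5 ⊕ 0x7A ⊕ 0xF7 = 0x78.
P'2: 0x24 ⊕ 0x73 ⊕ 0xF6 = 0xA1.
P'3: 0xBA ⊕ 0xA5 ⊕ 0xBE = 0xA1.
P'4: 0x4A ⊕ 0xAD ⊕ 0xB3 = 0x54.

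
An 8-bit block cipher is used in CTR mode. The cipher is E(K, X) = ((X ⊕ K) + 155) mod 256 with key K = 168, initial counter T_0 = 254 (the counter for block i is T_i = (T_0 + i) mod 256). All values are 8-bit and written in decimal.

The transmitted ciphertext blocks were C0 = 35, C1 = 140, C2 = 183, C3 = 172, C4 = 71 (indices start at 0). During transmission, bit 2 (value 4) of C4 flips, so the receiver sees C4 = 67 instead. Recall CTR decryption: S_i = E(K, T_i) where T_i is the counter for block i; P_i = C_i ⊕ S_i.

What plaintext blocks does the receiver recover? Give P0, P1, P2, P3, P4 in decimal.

P0 = 210, P1 = 126, P2 = 244, P3 = 232, P4 = 6

Only C4 changed, to 67. In CTR, a change in C_i flips the same bit in P_i only; the keystream is unaffected. Decrypting the received ciphertext:
P0: T = 254, S = E(K, T) = 241; 35 ⊕ 241 = 210.
P1: T = 255, S = E(K, T) = 242; 140 ⊕ 242 = 126.
P2: T = 0, S = E(K, T) = 67; 183 ⊕ 67 = 244.
P3: T = 1, S = E(K, T) = 68; 172 ⊕ 68 = 232.
P4: T = 2, S = E(K, T) = 69; 67 ⊕ 69 = 6.
Blocks that differ from the original plaintext: P4.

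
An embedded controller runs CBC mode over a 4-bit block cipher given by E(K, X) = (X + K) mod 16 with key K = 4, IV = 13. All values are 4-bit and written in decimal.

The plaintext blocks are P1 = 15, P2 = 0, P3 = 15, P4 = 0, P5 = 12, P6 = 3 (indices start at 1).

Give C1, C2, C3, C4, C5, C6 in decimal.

C1 = 6, C2 = 10, C3 = 9, C4 = 13, C5 = 5, C6 = 10

CBC encryption: C_i = E(K, P_i ⊕ C_{i−1}), with C_{0} = IV.
C1: P1 ⊕ 13 = 2; E(K, 2) = 6.
C2: P2 ⊕ 6 = 6; E(K, 6) = 10.
C3: P3 ⊕ 10 = 5; E(K, 5) = 9.
C4: P4 ⊕ 9 = 9; E(K, 9) = 13.
C5: P5 ⊕ 13 = 1; E(K, 1) = 5.
C6: P6 ⊕ 5 = 6; E(K, 6) = 10.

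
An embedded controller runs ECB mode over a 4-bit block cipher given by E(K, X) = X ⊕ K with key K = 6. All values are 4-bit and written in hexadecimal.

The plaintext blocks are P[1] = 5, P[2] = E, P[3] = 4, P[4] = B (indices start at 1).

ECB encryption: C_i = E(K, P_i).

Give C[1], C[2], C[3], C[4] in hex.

C[1]: E(K, 5) = 3.
C[2]: E(K, E) = 8.
C[3]: E(K, 4) = 2.
C[4]: E(K, B) = D.

C[1] = 3, C[2] = 8, C[3] = 2, C[4] = D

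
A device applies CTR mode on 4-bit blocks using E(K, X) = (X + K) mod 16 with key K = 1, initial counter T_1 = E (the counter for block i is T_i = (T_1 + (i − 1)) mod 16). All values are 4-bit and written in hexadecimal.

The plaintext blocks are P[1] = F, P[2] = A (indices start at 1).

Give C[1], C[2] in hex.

CTR encryption: S_i = E(K, T_i) where T_i is the counter for block i; C_i = P_i ⊕ S_i.
C[1]: T = E, S = E(K, T) = F; F ⊕ F = 0.
C[2]: T = F, S = E(K, T) = 0; A ⊕ 0 = A.

C[1] = 0, C[2] = A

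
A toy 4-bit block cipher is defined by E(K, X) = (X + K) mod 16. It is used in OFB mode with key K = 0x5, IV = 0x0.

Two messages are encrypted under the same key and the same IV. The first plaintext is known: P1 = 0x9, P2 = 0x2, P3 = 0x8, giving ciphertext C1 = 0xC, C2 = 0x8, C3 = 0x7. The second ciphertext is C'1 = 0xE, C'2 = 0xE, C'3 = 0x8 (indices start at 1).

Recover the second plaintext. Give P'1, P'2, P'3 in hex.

In OFB with a reused IV, both messages share the same keystream S_i, so C_i ⊕ C'_i = P_i ⊕ P'_i and thus P'_i = P_i ⊕ C_i ⊕ C'_i.
P'1: 0x9 ⊕ 0xC ⊕ 0xE = 0xB.
P'2: 0x2 ⊕ 0x8 ⊕ 0xE = 0x4.
P'3: 0x8 ⊕ 0x7 ⊕ 0x8 = 0x7.

P'1 = 0xB, P'2 = 0x4, P'3 = 0x7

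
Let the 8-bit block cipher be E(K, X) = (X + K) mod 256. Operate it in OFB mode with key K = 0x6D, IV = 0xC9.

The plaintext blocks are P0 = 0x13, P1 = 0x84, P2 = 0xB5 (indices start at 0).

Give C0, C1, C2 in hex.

C0 = 0x25, C1 = 0x27, C2 = 0xA5

OFB encryption: S_i = E(K, S_{i−1}) with S_{−1} = IV; C_i = P_i ⊕ S_i.
C0: S = E(K, 0xC9) = 0x36; 0x13 ⊕ 0x36 = 0x25.
C1: S = E(K, 0x36) = 0xA3; 0x84 ⊕ 0xA3 = 0x27.
C2: S = E(K, 0xA3) = 0x10; 0xB5 ⊕ 0x10 = 0xA5.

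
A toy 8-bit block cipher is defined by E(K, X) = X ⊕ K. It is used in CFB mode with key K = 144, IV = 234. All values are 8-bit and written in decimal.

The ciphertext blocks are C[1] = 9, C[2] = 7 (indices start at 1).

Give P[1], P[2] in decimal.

P[1] = 115, P[2] = 158

CFB decryption: P_i = C_i ⊕ E(K, C_{i−1}), with C_{0} = IV.
P[1]: E(K, 234) = 122; 9 ⊕ 122 = 115.
P[2]: E(K, 9) = 153; 7 ⊕ 153 = 158.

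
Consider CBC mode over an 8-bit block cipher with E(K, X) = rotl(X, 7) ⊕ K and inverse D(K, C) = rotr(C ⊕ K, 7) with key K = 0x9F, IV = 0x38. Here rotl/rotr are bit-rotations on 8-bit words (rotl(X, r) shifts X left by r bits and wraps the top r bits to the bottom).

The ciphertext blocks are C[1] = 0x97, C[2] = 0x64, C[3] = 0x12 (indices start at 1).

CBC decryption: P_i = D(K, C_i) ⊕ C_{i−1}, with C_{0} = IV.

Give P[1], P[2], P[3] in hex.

P[1]: D(K, 0x97) = 0x10; 0x10 ⊕ 0x38 = 0x28.
P[2]: D(K, 0x64) = 0xF7; 0xF7 ⊕ 0x97 = 0x60.
P[3]: D(K, 0x12) = 0x1B; 0x1B ⊕ 0x64 = 0x7F.

P[1] = 0x28, P[2] = 0x60, P[3] = 0x7F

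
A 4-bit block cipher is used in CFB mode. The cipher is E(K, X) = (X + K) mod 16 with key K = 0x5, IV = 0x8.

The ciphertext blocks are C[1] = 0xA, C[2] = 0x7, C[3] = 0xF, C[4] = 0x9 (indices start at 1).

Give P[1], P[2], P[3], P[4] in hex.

P[1] = 0x7, P[2] = 0x8, P[3] = 0x3, P[4] = 0xD

CFB decryption: P_i = C_i ⊕ E(K, C_{i−1}), with C_{0} = IV.
P[1]: E(K, 0x8) = 0xD; 0xA ⊕ 0xD = 0x7.
P[2]: E(K, 0xA) = 0xF; 0x7 ⊕ 0xF = 0x8.
P[3]: E(K, 0x7) = 0xC; 0xF ⊕ 0xC = 0x3.
P[4]: E(K, 0xF) = 0x4; 0x9 ⊕ 0x4 = 0xD.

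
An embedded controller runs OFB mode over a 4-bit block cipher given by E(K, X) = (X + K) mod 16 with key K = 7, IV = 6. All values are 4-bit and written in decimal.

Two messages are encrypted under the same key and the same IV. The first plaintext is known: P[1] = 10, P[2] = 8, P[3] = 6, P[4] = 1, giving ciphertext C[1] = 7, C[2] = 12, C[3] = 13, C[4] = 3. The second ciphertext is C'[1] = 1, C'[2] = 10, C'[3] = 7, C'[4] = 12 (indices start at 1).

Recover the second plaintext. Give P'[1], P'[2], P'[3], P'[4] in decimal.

P'[1] = 12, P'[2] = 14, P'[3] = 12, P'[4] = 14

In OFB with a reused IV, both messages share the same keystream S_i, so C_i ⊕ C'_i = P_i ⊕ P'_i and thus P'_i = P_i ⊕ C_i ⊕ C'_i.
P'[1]: 10 ⊕ 7 ⊕ 1 = 12.
P'[2]: 8 ⊕ 12 ⊕ 10 = 14.
P'[3]: 6 ⊕ 13 ⊕ 7 = 12.
P'[4]: 1 ⊕ 3 ⊕ 12 = 14.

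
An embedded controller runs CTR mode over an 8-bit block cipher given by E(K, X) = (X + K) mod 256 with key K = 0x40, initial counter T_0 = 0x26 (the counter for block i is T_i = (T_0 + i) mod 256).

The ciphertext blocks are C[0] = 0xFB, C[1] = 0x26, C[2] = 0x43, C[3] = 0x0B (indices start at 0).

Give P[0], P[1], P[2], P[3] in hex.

P[0] = 0x9D, P[1] = 0x41, P[2] = 0x2B, P[3] = 0x62

CTR decryption: S_i = E(K, T_i) where T_i is the counter for block i; P_i = C_i ⊕ S_i.
P[0]: T = 0x26, S = E(K, T) = 0x66; 0xFB ⊕ 0x66 = 0x9D.
P[1]: T = 0x27, S = E(K, T) = 0x67; 0x26 ⊕ 0x67 = 0x41.
P[2]: T = 0x28, S = E(K, T) = 0x68; 0x43 ⊕ 0x68 = 0x2B.
P[3]: T = 0x29, S = E(K, T) = 0x69; 0x0B ⊕ 0x69 = 0x62.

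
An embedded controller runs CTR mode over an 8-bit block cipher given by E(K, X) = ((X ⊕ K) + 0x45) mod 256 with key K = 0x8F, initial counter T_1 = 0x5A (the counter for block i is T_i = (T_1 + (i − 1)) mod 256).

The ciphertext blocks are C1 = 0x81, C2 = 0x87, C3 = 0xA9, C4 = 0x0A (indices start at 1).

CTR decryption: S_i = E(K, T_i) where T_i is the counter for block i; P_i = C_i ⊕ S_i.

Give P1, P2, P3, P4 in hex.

P1 = 0x9B, P2 = 0x9E, P3 = 0xB1, P4 = 0x1D

P1: T = 0x5A, S = E(K, T) = 0x1A; 0x81 ⊕ 0x1A = 0x9B.
P2: T = 0x5B, S = E(K, T) = 0x19; 0x87 ⊕ 0x19 = 0x9E.
P3: T = 0x5C, S = E(K, T) = 0x18; 0xA9 ⊕ 0x18 = 0xB1.
P4: T = 0x5D, S = E(K, T) = 0x17; 0x0A ⊕ 0x17 = 0x1D.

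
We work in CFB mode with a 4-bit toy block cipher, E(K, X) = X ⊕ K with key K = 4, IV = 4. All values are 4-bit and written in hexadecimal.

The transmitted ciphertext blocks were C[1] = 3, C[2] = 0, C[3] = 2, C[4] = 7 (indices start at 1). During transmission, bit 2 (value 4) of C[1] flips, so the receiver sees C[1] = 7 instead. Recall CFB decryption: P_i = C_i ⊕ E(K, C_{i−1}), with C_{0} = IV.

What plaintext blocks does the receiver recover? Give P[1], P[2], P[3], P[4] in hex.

Only C[1] changed, to 7. In CFB, a change in C_i flips the same bit in P_i and garbles P_{i+1}. Decrypting the received ciphertext:
P[1]: E(K, 4) = 0; 7 ⊕ 0 = 7.
P[2]: E(K, 7) = 3; 0 ⊕ 3 = 3.
P[3]: E(K, 0) = 4; 2 ⊕ 4 = 6.
P[4]: E(K, 2) = 6; 7 ⊕ 6 = 1.
Blocks that differ from the original plaintext: P[1], P[2].

P[1] = 7, P[2] = 3, P[3] = 6, P[4] = 1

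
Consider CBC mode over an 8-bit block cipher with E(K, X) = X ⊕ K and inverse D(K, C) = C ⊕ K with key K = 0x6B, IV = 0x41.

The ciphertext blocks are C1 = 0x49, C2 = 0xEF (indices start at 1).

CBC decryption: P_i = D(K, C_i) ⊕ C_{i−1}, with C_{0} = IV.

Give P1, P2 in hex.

P1: D(K, 0x49) = 0x22; 0x22 ⊕ 0x41 = 0x63.
P2: D(K, 0xEF) = 0x84; 0x84 ⊕ 0x49 = 0xCD.

P1 = 0x63, P2 = 0xCD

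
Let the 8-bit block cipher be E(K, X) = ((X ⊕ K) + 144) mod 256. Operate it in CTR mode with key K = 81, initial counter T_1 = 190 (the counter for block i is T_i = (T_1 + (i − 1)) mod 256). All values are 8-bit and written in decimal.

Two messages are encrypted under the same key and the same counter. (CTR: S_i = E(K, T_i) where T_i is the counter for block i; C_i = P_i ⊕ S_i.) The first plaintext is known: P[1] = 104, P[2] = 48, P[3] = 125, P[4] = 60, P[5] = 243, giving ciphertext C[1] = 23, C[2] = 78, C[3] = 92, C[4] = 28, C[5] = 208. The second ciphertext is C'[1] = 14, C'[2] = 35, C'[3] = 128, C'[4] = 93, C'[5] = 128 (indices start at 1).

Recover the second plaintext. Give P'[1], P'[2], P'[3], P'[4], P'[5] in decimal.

P'[1] = 113, P'[2] = 93, P'[3] = 161, P'[4] = 125, P'[5] = 163

In CTR with a reused counter, both messages share the same keystream S_i, so C_i ⊕ C'_i = P_i ⊕ P'_i and thus P'_i = P_i ⊕ C_i ⊕ C'_i.
P'[1]: 104 ⊕ 23 ⊕ 14 = 113.
P'[2]: 48 ⊕ 78 ⊕ 35 = 93.
P'[3]: 125 ⊕ 92 ⊕ 128 = 161.
P'[4]: 60 ⊕ 28 ⊕ 93 = 125.
P'[5]: 243 ⊕ 208 ⊕ 128 = 163.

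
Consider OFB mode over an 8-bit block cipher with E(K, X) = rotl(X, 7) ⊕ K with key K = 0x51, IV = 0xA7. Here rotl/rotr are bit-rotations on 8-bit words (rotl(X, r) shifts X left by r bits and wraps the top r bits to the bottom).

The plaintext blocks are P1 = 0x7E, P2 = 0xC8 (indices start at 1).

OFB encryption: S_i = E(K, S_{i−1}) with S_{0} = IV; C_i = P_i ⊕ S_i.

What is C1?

C1: S = E(K, 0xA7) = 0x82; 0x7E ⊕ 0x82 = 0xFC.

C1 = 0xFC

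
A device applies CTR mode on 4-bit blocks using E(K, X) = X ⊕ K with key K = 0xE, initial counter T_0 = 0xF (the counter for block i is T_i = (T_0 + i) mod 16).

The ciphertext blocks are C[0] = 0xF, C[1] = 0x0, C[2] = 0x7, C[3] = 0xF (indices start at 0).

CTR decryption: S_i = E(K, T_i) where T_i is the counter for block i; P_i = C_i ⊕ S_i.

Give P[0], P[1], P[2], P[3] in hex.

P[0] = 0xE, P[1] = 0xE, P[2] = 0x8, P[3] = 0x3

P[0]: T = 0xF, S = E(K, T) = 0x1; 0xF ⊕ 0x1 = 0xE.
P[1]: T = 0x0, S = E(K, T) = 0xE; 0x0 ⊕ 0xE = 0xE.
P[2]: T = 0x1, S = E(K, T) = 0xF; 0x7 ⊕ 0xF = 0x8.
P[3]: T = 0x2, S = E(K, T) = 0xC; 0xF ⊕ 0xC = 0x3.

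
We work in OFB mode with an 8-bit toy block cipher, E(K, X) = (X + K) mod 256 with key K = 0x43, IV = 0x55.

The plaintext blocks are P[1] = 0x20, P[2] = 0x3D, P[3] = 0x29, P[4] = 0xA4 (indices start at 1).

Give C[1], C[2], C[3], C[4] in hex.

C[1] = 0xB8, C[2] = 0xE6, C[3] = 0x37, C[4] = 0xC5

OFB encryption: S_i = E(K, S_{i−1}) with S_{0} = IV; C_i = P_i ⊕ S_i.
C[1]: S = E(K, 0x55) = 0x98; 0x20 ⊕ 0x98 = 0xB8.
C[2]: S = E(K, 0x98) = 0xDB; 0x3D ⊕ 0xDB = 0xE6.
C[3]: S = E(K, 0xDB) = 0x1E; 0x29 ⊕ 0x1E = 0x37.
C[4]: S = E(K, 0x1E) = 0x61; 0xA4 ⊕ 0x61 = 0xC5.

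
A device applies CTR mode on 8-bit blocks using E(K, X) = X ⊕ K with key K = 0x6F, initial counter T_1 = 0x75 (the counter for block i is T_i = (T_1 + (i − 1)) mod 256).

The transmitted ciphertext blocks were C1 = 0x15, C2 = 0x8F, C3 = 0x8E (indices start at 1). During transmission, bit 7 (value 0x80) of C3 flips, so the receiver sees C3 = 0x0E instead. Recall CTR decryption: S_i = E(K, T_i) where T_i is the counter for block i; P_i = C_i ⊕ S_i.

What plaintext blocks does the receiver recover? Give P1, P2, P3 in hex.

Only C3 changed, to 0x0E. In CTR, a change in C_i flips the same bit in P_i only; the keystream is unaffected. Decrypting the received ciphertext:
P1: T = 0x75, S = E(K, T) = 0x1A; 0x15 ⊕ 0x1A = 0x0F.
P2: T = 0x76, S = E(K, T) = 0x19; 0x8F ⊕ 0x19 = 0x96.
P3: T = 0x77, S = E(K, T) = 0x18; 0x0E ⊕ 0x18 = 0x16.
Blocks that differ from the original plaintext: P3.

P1 = 0x0F, P2 = 0x96, P3 = 0x16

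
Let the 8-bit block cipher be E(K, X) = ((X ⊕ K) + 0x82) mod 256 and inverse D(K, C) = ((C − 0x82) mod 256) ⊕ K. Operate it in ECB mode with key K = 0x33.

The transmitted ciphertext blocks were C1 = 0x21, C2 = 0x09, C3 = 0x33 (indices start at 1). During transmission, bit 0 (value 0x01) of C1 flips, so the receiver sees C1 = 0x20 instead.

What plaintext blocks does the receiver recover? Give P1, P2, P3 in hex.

P1 = 0xAD, P2 = 0xB4, P3 = 0x82

ECB decryption: P_i = D(K, C_i).
Only C1 changed, to 0x20. In ECB, a change in C_i affects only P_i. Decrypting the received ciphertext:
P1: D(K, 0x20) = 0xAD.
P2: D(K, 0x09) = 0xB4.
P3: D(K, 0x33) = 0x82.
Blocks that differ from the original plaintext: P1.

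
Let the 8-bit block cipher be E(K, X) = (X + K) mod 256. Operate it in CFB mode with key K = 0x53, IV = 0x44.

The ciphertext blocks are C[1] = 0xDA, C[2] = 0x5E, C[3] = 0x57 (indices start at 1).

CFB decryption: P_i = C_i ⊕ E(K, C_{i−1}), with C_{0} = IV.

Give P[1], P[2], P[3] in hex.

P[1]: E(K, 0x44) = 0x97; 0xDA ⊕ 0x97 = 0x4D.
P[2]: E(K, 0xDA) = 0x2D; 0x5E ⊕ 0x2D = 0x73.
P[3]: E(K, 0x5E) = 0xB1; 0x57 ⊕ 0xB1 = 0xE6.

P[1] = 0x4D, P[2] = 0x73, P[3] = 0xE6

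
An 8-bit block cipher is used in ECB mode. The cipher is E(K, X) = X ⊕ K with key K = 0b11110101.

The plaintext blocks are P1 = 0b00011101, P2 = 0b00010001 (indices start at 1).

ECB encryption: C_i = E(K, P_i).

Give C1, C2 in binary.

C1 = 0b11101000, C2 = 0b11100100

C1: E(K, 0b00011101) = 0b11101000.
C2: E(K, 0b00010001) = 0b11100100.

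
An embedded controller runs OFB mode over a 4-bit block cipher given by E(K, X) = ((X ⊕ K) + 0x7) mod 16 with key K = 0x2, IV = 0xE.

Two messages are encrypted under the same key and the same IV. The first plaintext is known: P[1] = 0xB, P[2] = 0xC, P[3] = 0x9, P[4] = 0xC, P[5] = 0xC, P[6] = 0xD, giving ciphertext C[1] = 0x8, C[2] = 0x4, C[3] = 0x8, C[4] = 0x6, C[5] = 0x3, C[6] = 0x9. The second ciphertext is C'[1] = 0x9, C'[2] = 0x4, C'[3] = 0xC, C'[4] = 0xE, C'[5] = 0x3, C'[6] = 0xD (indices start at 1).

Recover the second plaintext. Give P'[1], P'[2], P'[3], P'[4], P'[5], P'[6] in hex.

P'[1] = 0xA, P'[2] = 0xC, P'[3] = 0xD, P'[4] = 0x4, P'[5] = 0xC, P'[6] = 0x9

In OFB with a reused IV, both messages share the same keystream S_i, so C_i ⊕ C'_i = P_i ⊕ P'_i and thus P'_i = P_i ⊕ C_i ⊕ C'_i.
P'[1]: 0xB ⊕ 0x8 ⊕ 0x9 = 0xA.
P'[2]: 0xC ⊕ 0x4 ⊕ 0x4 = 0xC.
P'[3]: 0x9 ⊕ 0x8 ⊕ 0xC = 0xD.
P'[4]: 0xC ⊕ 0x6 ⊕ 0xE = 0x4.
P'[5]: 0xC ⊕ 0x3 ⊕ 0x3 = 0xC.
P'[6]: 0xD ⊕ 0x9 ⊕ 0xD = 0x9.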